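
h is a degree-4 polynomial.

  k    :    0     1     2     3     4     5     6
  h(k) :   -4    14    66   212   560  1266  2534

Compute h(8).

7812

First differences: 18, 52, 146, 348, 706, 1268. Second differences: 34, 94, 202, 358, 562. Third differences: 60, 108, 156, 204. Fourth differences: 48, 48, 48.
Level-4 differences are constant, so h has degree 4.
Fitting a degree-4 polynomial gives h(k) = 2k^4 - 2k³ + 9k² + 9k - 4.
Then h(8) = 7812.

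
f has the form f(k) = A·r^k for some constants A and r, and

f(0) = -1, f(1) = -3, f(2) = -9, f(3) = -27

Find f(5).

-243

Consecutive ratio: -3/(-1) = 3, and -9/(-3) = 3, so r = 3.
Then A·3^0 = -1 gives A = -1, and f(k) = -1·3^k.
f(5) = -1·3^5 = -243.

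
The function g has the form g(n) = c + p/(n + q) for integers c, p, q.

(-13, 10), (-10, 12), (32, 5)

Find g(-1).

-6

(g(n) − c)(n + q) = p for each data point; the three points give a linear system in c and q, then p follows.
Solving: c = 6, q = 4, p = -36, so g(n) = 6 − 36/(n + 4).
Then g(-1) = 6 − 36/3 = -6.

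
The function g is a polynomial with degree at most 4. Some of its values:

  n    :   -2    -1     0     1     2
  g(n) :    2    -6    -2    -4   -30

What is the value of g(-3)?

First differences: -8, 4, -2, -26. Second differences: 12, -6, -24. Third differences: -18, -18.
Level-3 differences are constant, so g has degree 3.
Fitting a degree-3 polynomial gives g(n) = -3n³ - 3n² + 4n - 2.
Then g(-3) = 40.

40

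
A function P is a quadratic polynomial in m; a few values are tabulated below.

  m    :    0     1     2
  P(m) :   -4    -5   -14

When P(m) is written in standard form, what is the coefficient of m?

3

Write P(m) = am² + bm + c; the 3 given values yield a linear system in the 3 coefficients.
Solving, P(m) = -4m² + 3m - 4.
The coefficient of m is 3.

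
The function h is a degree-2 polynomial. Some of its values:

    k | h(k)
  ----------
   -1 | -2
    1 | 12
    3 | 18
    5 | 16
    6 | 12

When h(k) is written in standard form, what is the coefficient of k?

Write h(k) = ak² + bk + c; the 5 given values yield a linear system in the 3 coefficients.
Solving, h(k) = -k² + 7k + 6.
The coefficient of k is 7.

7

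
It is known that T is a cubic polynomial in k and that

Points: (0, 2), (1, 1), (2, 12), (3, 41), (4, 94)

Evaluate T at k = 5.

Write T(k) = ak³ + bk² + ck + d; the 5 given values yield a linear system in the 4 coefficients.
Solving, T(k) = k³ + 3k² - 5k + 2.
Then T(5) = 177.

177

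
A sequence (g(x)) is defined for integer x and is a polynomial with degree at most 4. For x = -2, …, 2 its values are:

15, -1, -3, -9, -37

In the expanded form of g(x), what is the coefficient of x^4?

0

First differences: -16, -2, -6, -28. Second differences: 14, -4, -22. Third differences: -18, -18.
Level-3 differences are constant, so g has degree 3.
Fitting a degree-3 polynomial gives g(x) = -3x³ - 2x² - x - 3.
The coefficient of x^4 is 0.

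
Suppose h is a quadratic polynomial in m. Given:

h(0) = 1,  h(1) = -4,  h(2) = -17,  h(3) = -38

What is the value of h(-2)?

-13

First differences: -5, -13, -21. Second differences: -8, -8.
Level-2 differences are constant, so h has degree 2.
Fitting a degree-2 polynomial gives h(m) = -4m² - m + 1.
Then h(-2) = -13.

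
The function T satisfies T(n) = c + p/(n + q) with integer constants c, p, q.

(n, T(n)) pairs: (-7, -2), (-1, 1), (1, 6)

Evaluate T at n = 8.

-8

(T(n) − c)(n + q) = p for each data point; the three points give a linear system in c and q, then p follows.
Solving: c = -4, q = -3, p = -20, so T(n) = -4 − 20/(n − 3).
Then T(8) = -4 − 20/5 = -8.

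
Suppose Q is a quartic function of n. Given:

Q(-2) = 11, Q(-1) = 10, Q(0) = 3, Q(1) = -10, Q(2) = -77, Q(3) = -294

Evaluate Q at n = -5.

First differences: -1, -7, -13, -67, -217. Second differences: -6, -6, -54, -150. Third differences: 0, -48, -96. Fourth differences: -48, -48.
Level-4 differences are constant, so Q has degree 4.
Fitting a degree-4 polynomial gives Q(n) = -2n^4 - 4n³ - n² - 6n + 3.
Then Q(-5) = -742.

-742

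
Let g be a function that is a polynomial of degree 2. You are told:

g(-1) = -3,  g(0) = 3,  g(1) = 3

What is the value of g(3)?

-15

Write g(k) = ak² + bk + c; the 3 given values yield a linear system in the 3 coefficients.
Solving, g(k) = -3k² + 3k + 3.
Then g(3) = -15.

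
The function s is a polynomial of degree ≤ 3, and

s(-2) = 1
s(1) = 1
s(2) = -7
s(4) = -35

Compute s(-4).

-19

Write s(n) = an³ + bn² + cn + d; the 4 given values yield a linear system in the 4 coefficients.
Solving, the leading coefficient vanishes, and s(n) = -2n² - 2n + 5.
Then s(-4) = -19.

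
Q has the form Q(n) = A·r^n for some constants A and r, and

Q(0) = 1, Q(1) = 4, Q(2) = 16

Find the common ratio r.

4

Consecutive ratio: 4/1 = 4, and 16/4 = 4, so r = 4.
Then A·4^0 = 1 gives A = 1, and Q(n) = 1·4^n.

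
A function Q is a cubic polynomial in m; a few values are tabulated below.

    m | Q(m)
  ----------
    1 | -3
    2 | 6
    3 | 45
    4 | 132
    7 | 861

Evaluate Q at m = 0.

0

Write Q(m) = am³ + bm² + cm + d; the 5 given values yield a linear system in the 4 coefficients.
Solving, Q(m) = 3m³ - 3m² - 3m.
Then Q(0) = 0.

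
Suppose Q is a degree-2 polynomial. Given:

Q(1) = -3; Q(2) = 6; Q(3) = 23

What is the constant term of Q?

-4

Write Q(k) = ak² + bk + c; the 3 given values yield a linear system in the 3 coefficients.
Solving, Q(k) = 4k² - 3k - 4.
The constant term is Q(0) = -4.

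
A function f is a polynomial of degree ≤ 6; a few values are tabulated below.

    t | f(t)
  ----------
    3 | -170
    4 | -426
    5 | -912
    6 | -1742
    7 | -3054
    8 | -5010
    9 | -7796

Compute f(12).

Write f(t) = at^6 + bt^5 + ct^4 + dt³ + et² + pt + q; the 7 given values yield a linear system in the 7 coefficients.
Solving, the top 2 coefficients vanish, and f(t) = -t^4 - t³ - 6t² - 2t - 2.
Then f(12) = -23354.

-23354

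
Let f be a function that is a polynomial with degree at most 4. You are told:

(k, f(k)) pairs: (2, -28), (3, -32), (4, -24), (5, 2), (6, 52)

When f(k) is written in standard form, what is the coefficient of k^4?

0

First differences: -4, 8, 26, 50. Second differences: 12, 18, 24. Third differences: 6, 6.
Level-3 differences are constant, so f has degree 3.
Fitting a degree-3 polynomial gives f(k) = k³ - 3k² - 8k - 8.
The coefficient of k^4 is 0.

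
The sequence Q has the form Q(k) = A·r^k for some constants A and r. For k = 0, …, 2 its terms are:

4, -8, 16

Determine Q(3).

Consecutive ratio: -8/4 = -2, and 16/(-8) = -2, so r = -2.
Then A·(-2)^0 = 4 gives A = 4, and Q(k) = 4·(-2)^k.
Q(3) = 4·(-2)^3 = -32.

-32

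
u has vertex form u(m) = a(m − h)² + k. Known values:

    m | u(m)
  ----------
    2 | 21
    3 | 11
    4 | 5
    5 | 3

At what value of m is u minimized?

5

First differences -10, -6, -2; second difference 4 = 2a, so a = 2.
Expanding, the m-coefficient is −2ah = -4h; matching it to the data gives h = 5, and then k = 3.
So u(m) = 2(m − 5)² + 3.
Hence h = 5.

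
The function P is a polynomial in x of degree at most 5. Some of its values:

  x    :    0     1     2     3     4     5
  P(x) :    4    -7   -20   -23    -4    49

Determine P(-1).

First differences: -11, -13, -3, 19, 53. Second differences: -2, 10, 22, 34. Third differences: 12, 12, 12.
Level-3 differences are constant, so P has degree 3.
Fitting a degree-3 polynomial gives P(x) = 2x³ - 7x² - 6x + 4.
Then P(-1) = 1.

1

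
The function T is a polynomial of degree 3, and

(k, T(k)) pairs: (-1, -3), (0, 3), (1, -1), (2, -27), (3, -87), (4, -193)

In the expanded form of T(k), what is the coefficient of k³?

-2

First differences: 6, -4, -26, -60, -106. Second differences: -10, -22, -34, -46. Third differences: -12, -12, -12.
Level-3 differences are constant, so T has degree 3.
Fitting a degree-3 polynomial gives T(k) = -2k³ - 5k² + 3k + 3.
The coefficient of k³ is -2.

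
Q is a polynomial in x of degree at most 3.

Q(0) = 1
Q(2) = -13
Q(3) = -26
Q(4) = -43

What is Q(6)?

-89

Write Q(x) = ax³ + bx² + cx + d; the 4 given values yield a linear system in the 4 coefficients.
Solving, the leading coefficient vanishes, and Q(x) = -2x² - 3x + 1.
Then Q(6) = -89.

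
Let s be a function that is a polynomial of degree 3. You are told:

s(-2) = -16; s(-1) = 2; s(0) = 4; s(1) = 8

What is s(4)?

Write s(x) = ax³ + bx² + cx + d; the 4 given values yield a linear system in the 4 coefficients.
Solving, s(x) = 3x³ + x² + 4.
Then s(4) = 212.

212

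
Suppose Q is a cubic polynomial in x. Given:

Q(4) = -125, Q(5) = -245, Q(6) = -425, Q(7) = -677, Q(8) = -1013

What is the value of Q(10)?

First differences: -120, -180, -252, -336. Second differences: -60, -72, -84. Third differences: -12, -12.
Level-3 differences are constant, so Q has degree 3.
Fitting a degree-3 polynomial gives Q(x) = -2x³ + 2x - 5.
Then Q(10) = -1985.

-1985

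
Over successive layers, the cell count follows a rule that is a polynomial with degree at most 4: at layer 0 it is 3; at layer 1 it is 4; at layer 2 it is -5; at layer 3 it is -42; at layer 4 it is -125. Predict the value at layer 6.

-501

Write the value at x as T(x).
First differences: 1, -9, -37, -83. Second differences: -10, -28, -46. Third differences: -18, -18.
Level-3 differences are constant, so T has degree 3.
Fitting a degree-3 polynomial gives T(x) = -3x³ + 4x² + 3.
Then T(6) = -501.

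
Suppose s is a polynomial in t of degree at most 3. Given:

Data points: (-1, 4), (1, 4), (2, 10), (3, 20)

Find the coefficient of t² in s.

Write s(t) = at³ + bt² + ct + d; the 4 given values yield a linear system in the 4 coefficients.
Solving, the leading coefficient vanishes, and s(t) = 2t² + 2.
The coefficient of t² is 2.

2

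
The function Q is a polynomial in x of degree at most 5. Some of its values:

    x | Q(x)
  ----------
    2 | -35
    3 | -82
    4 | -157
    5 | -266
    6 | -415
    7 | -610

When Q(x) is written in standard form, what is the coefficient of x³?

First differences: -47, -75, -109, -149, -195. Second differences: -28, -34, -40, -46. Third differences: -6, -6, -6.
Level-3 differences are constant, so Q has degree 3.
Fitting a degree-3 polynomial gives Q(x) = -x³ - 5x² - 3x - 1.
The coefficient of x³ is -1.

-1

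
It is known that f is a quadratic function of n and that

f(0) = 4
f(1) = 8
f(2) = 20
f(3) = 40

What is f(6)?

First differences: 4, 12, 20. Second differences: 8, 8.
Level-2 differences are constant, so f has degree 2.
Fitting a degree-2 polynomial gives f(n) = 4n² + 4.
Then f(6) = 148.

148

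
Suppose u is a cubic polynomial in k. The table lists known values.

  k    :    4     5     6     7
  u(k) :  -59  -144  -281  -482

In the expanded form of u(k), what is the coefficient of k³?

-2

Write u(k) = ak³ + bk² + ck + d; the 4 given values yield a linear system in the 4 coefficients.
Solving, u(k) = -2k³ + 4k² + k + 1.
The coefficient of k³ is -2.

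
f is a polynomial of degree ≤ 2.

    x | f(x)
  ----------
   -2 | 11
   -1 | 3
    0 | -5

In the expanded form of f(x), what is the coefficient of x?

-8

First differences: -8, -8.
Level-1 differences are constant, so f has degree 1.
Fitting a degree-1 polynomial gives f(x) = -8x - 5.
The coefficient of x is -8.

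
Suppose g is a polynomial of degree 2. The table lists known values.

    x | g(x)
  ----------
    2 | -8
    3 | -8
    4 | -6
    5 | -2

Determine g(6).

First differences: 0, 2, 4. Second differences: 2, 2.
Level-2 differences are constant, so g has degree 2.
Fitting a degree-2 polynomial gives g(x) = x² - 5x - 2.
Then g(6) = 4.

4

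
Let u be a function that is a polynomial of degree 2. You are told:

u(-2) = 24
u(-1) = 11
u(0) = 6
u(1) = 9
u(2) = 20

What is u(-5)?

First differences: -13, -5, 3, 11. Second differences: 8, 8, 8.
Level-2 differences are constant, so u has degree 2.
Fitting a degree-2 polynomial gives u(m) = 4m² - m + 6.
Then u(-5) = 111.

111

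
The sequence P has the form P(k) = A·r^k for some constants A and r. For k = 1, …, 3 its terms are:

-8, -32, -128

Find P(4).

Consecutive ratio: -32/(-8) = 4, and -128/(-32) = 4, so r = 4.
Then A·4^1 = -8 gives A = -2, and P(k) = -2·4^k.
P(4) = -2·4^4 = -512.

-512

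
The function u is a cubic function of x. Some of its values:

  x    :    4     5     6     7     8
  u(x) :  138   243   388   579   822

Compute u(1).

First differences: 105, 145, 191, 243. Second differences: 40, 46, 52. Third differences: 6, 6.
Level-3 differences are constant, so u has degree 3.
Fitting a degree-3 polynomial gives u(x) = x³ + 5x² - x - 2.
Then u(1) = 3.

3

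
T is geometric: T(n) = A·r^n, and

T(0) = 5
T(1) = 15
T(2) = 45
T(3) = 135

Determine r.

Consecutive ratio: 15/5 = 3, and 45/15 = 3, so r = 3.
Then A·3^0 = 5 gives A = 5, and T(n) = 5·3^n.

3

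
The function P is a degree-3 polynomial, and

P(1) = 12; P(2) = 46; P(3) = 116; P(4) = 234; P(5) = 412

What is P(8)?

1426

First differences: 34, 70, 118, 178. Second differences: 36, 48, 60. Third differences: 12, 12.
Level-3 differences are constant, so P has degree 3.
Fitting a degree-3 polynomial gives P(m) = 2m³ + 6m² + 2m + 2.
Then P(8) = 1426.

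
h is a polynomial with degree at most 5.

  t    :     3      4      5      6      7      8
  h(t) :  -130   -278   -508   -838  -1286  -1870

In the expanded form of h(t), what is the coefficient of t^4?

0

Write h(t) = at^5 + bt^4 + ct³ + dt² + et + p; the 6 given values yield a linear system in the 6 coefficients.
Solving, the top 2 coefficients vanish, and h(t) = -3t³ - 5t² - 2t + 2.
The coefficient of t^4 is 0.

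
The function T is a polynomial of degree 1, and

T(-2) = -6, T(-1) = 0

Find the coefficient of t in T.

Write T(t) = at + b; the 2 given values yield a linear system in the 2 coefficients.
Solving, T(t) = 6t + 6.
The coefficient of t is 6.

6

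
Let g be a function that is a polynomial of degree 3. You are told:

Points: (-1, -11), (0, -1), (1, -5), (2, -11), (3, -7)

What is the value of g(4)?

19

First differences: 10, -4, -6, 4. Second differences: -14, -2, 10. Third differences: 12, 12.
Level-3 differences are constant, so g has degree 3.
Fitting a degree-3 polynomial gives g(t) = 2t³ - 7t² + t - 1.
Then g(4) = 19.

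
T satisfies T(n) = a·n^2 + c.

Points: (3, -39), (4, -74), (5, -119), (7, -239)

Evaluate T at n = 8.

From T(3) = -39 and T(4) = -74: 9a + c = -39 and 16a + c = -74.
Subtracting: 7a = -35, so a = -5; then c = -39 − (-5)·9 = 6.
So T(n) = -5n² + 6, and T(8) = -314.

-314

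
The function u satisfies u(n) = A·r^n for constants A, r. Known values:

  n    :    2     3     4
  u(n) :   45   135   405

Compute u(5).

Consecutive ratio: 135/45 = 3, and 405/135 = 3, so r = 3.
Then A·3^2 = 45 gives A = 5, and u(n) = 5·3^n.
u(5) = 5·3^5 = 1215.

1215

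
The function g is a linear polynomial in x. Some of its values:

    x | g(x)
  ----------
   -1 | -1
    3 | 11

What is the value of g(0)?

2

Write g(x) = ax + b; the 2 given values yield a linear system in the 2 coefficients.
Solving, g(x) = 3x + 2.
Then g(0) = 2.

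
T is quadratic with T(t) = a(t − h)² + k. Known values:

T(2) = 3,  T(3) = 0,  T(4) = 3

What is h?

First differences -3, 3; second difference 6 = 2a, so a = 3.
Expanding, the t-coefficient is −2ah = -6h; matching it to the data gives h = 3, and then k = 0.
So T(t) = 3(t − 3)² + 0.
Hence h = 3.

3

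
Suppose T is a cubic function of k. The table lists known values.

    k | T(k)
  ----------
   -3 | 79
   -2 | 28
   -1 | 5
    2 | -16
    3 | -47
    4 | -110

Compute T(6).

Write T(k) = ak³ + bk² + ck + d; the 6 given values yield a linear system in the 4 coefficients.
Solving, T(k) = -2k³ + 2k² - 3k - 2.
Then T(6) = -380.

-380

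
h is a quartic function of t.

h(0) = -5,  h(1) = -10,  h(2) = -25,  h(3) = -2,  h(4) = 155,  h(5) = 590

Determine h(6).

1495

First differences: -5, -15, 23, 157, 435. Second differences: -10, 38, 134, 278. Third differences: 48, 96, 144. Fourth differences: 48, 48.
Level-4 differences are constant, so h has degree 4.
Fitting a degree-4 polynomial gives h(t) = 2t^4 - 4t³ - 7t² + 4t - 5.
Then h(6) = 1495.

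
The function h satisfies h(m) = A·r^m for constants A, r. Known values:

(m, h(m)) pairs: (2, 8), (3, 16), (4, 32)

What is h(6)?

Consecutive ratio: 16/8 = 2, and 32/16 = 2, so r = 2.
Then A·2^2 = 8 gives A = 2, and h(m) = 2·2^m.
h(6) = 2·2^6 = 128.

128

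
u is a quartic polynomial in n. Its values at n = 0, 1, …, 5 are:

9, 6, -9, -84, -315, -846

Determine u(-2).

First differences: -3, -15, -75, -231, -531. Second differences: -12, -60, -156, -300. Third differences: -48, -96, -144. Fourth differences: -48, -48.
Level-4 differences are constant, so u has degree 4.
Fitting a degree-4 polynomial gives u(n) = -2n^4 + 4n³ - 4n² - n + 9.
Then u(-2) = -69.

-69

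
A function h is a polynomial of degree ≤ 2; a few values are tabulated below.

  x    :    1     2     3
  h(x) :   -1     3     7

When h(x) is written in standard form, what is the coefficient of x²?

First differences: 4, 4.
Level-1 differences are constant, so h has degree 1.
Fitting a degree-1 polynomial gives h(x) = 4x - 5.
The coefficient of x² is 0.

0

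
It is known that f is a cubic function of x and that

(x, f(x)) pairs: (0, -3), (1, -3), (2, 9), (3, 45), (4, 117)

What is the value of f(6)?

417

First differences: 0, 12, 36, 72. Second differences: 12, 24, 36. Third differences: 12, 12.
Level-3 differences are constant, so f has degree 3.
Fitting a degree-3 polynomial gives f(x) = 2x³ - 2x - 3.
Then f(6) = 417.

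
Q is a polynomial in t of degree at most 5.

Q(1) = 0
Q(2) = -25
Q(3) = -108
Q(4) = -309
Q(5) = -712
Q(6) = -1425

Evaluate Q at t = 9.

-6864

First differences: -25, -83, -201, -403, -713. Second differences: -58, -118, -202, -310. Third differences: -60, -84, -108. Fourth differences: -24, -24.
Level-4 differences are constant, so Q has degree 4.
Fitting a degree-4 polynomial gives Q(t) = -t^4 - 4t² + 2t + 3.
Then Q(9) = -6864.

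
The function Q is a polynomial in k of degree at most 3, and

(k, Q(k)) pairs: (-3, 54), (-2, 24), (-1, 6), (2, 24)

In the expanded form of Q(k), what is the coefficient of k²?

Write Q(k) = ak³ + bk² + ck + d; the 4 given values yield a linear system in the 4 coefficients.
Solving, the leading coefficient vanishes, and Q(k) = 6k².
The coefficient of k² is 6.

6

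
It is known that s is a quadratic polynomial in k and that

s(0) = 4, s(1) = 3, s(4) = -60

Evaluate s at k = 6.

-152

Write s(k) = ak² + bk + c; the 3 given values yield a linear system in the 3 coefficients.
Solving, s(k) = -5k² + 4k + 4.
Then s(6) = -152.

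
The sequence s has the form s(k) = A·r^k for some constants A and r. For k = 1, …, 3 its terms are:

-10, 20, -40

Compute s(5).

-160

Consecutive ratio: 20/(-10) = -2, and -40/20 = -2, so r = -2.
Then A·(-2)^1 = -10 gives A = 5, and s(k) = 5·(-2)^k.
s(5) = 5·(-2)^5 = -160.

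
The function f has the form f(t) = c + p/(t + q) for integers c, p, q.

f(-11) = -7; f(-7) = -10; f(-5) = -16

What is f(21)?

(f(t) − c)(t + q) = p for each data point; the three points give a linear system in c and q, then p follows.
Solving: c = -4, q = 3, p = 24, so f(t) = -4 + 24/(t + 3).
Then f(21) = -4 + 24/24 = -3.

-3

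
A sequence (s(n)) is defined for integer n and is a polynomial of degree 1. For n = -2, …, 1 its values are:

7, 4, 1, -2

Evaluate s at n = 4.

Write s(n) = an + b; the 4 given values yield a linear system in the 2 coefficients.
Solving, s(n) = -3n + 1.
Then s(4) = -11.

-11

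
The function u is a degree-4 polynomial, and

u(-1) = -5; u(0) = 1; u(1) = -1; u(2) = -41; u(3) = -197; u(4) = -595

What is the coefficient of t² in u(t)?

Write u(t) = at^4 + bt³ + ct² + dt + e; the 6 given values yield a linear system in the 5 coefficients.
Solving, u(t) = -2t^4 - t³ - 2t² + 3t + 1.
The coefficient of t² is -2.

-2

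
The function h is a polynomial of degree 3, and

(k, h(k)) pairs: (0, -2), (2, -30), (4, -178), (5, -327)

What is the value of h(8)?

-1218

Write h(k) = ak³ + bk² + ck + d; the 4 given values yield a linear system in the 4 coefficients.
Solving, h(k) = -2k³ - 3k² - 2.
Then h(8) = -1218.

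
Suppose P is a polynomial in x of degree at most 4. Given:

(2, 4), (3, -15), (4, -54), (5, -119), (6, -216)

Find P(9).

-759

First differences: -19, -39, -65, -97. Second differences: -20, -26, -32. Third differences: -6, -6.
Level-3 differences are constant, so P has degree 3.
Fitting a degree-3 polynomial gives P(x) = -x³ - x² + 5x + 6.
Then P(9) = -759.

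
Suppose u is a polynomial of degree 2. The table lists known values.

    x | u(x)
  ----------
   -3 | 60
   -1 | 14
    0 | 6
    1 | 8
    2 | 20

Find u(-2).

32

Write u(x) = ax² + bx + c; the 5 given values yield a linear system in the 3 coefficients.
Solving, u(x) = 5x² - 3x + 6.
Then u(-2) = 32.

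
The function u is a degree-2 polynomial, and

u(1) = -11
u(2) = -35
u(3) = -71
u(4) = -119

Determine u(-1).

First differences: -24, -36, -48. Second differences: -12, -12.
Level-2 differences are constant, so u has degree 2.
Fitting a degree-2 polynomial gives u(x) = -6x² - 6x + 1.
Then u(-1) = 1.

1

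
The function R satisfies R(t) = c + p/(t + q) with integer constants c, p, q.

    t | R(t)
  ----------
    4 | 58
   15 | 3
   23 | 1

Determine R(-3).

(R(t) − c)(t + q) = p for each data point; the three points give a linear system in c and q, then p follows.
Solving: c = -2, q = -3, p = 60, so R(t) = -2 + 60/(t − 3).
Then R(-3) = -2 + 60/(-6) = -12.

-12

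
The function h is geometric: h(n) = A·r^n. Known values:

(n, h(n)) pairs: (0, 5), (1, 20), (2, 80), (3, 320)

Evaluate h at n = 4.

1280

Consecutive ratio: 20/5 = 4, and 80/20 = 4, so r = 4.
Then A·4^0 = 5 gives A = 5, and h(n) = 5·4^n.
h(4) = 5·4^4 = 1280.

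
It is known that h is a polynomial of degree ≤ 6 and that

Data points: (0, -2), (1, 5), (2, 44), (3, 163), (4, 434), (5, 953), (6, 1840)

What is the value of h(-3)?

49

Write h(k) = ak^6 + bk^5 + ck^4 + dk³ + ek² + pk + q; the 7 given values yield a linear system in the 7 coefficients.
Solving, the top 2 coefficients vanish, and h(k) = k^4 + 2k³ + 3k² + k - 2.
Then h(-3) = 49.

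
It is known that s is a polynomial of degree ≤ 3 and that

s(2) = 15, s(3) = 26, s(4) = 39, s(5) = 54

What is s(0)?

Write s(t) = at³ + bt² + ct + d; the 4 given values yield a linear system in the 4 coefficients.
Solving, the leading coefficient vanishes, and s(t) = t² + 6t - 1.
The constant term is s(0) = -1.

-1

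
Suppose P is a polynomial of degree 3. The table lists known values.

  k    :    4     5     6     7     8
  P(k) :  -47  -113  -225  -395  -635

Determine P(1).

-5

First differences: -66, -112, -170, -240. Second differences: -46, -58, -70. Third differences: -12, -12.
Level-3 differences are constant, so P has degree 3.
Fitting a degree-3 polynomial gives P(k) = -2k³ + 7k² - 7k - 3.
Then P(1) = -5.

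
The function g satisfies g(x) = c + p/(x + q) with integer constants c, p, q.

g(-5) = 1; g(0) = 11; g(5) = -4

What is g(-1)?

(g(x) − c)(x + q) = p for each data point; the three points give a linear system in c and q, then p follows.
Solving: c = -1, q = -1, p = -12, so g(x) = -1 − 12/(x − 1).
Then g(-1) = -1 − 12/(-2) = 5.

5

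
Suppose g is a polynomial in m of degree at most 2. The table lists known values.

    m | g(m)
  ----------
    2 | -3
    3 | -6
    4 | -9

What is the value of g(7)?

Write g(m) = am² + bm + c; the 3 given values yield a linear system in the 3 coefficients.
Solving, the leading coefficient vanishes, and g(m) = -3m + 3.
Then g(7) = -18.

-18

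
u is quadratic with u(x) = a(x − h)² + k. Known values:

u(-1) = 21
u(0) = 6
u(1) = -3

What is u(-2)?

42

First differences -15, -9; second difference 6 = 2a, so a = 3.
Expanding, the x-coefficient is −2ah = -6h; matching it to the data gives h = 2, and then k = -6.
So u(x) = 3(x − 2)² − 6.
u(-2) = 3·(-4)² − 6 = 42.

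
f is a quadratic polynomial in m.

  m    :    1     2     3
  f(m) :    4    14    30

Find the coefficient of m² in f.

3

Write f(m) = am² + bm + c; the 3 given values yield a linear system in the 3 coefficients.
Solving, f(m) = 3m² + m.
The coefficient of m² is 3.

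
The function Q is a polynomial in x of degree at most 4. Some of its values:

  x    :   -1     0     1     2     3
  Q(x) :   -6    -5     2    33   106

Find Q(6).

First differences: 1, 7, 31, 73. Second differences: 6, 24, 42. Third differences: 18, 18.
Level-3 differences are constant, so Q has degree 3.
Fitting a degree-3 polynomial gives Q(x) = 3x³ + 3x² + x - 5.
Then Q(6) = 757.

757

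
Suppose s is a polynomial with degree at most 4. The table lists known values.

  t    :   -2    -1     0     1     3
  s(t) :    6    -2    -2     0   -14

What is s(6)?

Write s(t) = at^4 + bt³ + ct² + dt + e; the 5 given values yield a linear system in the 5 coefficients.
Solving, the leading coefficient vanishes, and s(t) = -t³ + t² + 2t - 2.
Then s(6) = -170.

-170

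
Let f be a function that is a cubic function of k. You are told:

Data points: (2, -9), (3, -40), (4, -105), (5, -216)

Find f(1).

Write f(k) = ak³ + bk² + ck + d; the 4 given values yield a linear system in the 4 coefficients.
Solving, f(k) = -2k³ + k² + 2k - 1.
Then f(1) = 0.

0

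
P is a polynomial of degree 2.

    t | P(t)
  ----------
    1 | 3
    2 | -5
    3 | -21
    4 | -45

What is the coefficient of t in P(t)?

4

First differences: -8, -16, -24. Second differences: -8, -8.
Level-2 differences are constant, so P has degree 2.
Fitting a degree-2 polynomial gives P(t) = -4t² + 4t + 3.
The coefficient of t is 4.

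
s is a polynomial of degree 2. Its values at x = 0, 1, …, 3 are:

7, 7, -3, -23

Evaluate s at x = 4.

Write s(x) = ax² + bx + c; the 4 given values yield a linear system in the 3 coefficients.
Solving, s(x) = -5x² + 5x + 7.
Then s(4) = -53.

-53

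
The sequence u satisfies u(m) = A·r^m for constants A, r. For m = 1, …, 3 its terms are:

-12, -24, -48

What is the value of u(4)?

Consecutive ratio: -24/(-12) = 2, and -48/(-24) = 2, so r = 2.
Then A·2^1 = -12 gives A = -6, and u(m) = -6·2^m.
u(4) = -6·2^4 = -96.

-96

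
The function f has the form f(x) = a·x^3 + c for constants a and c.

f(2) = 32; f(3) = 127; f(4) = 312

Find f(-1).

From f(2) = 32 and f(3) = 127: 8a + c = 32 and 27a + c = 127.
Subtracting: 19a = 95, so a = 5; then c = 32 − 5·8 = -8.
So f(x) = 5x³ − 8, and f(-1) = -13.

-13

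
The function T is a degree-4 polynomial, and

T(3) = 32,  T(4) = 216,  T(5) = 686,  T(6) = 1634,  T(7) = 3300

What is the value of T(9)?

9986

Write T(k) = ak^4 + bk³ + ck² + dk + e; the 5 given values yield a linear system in the 5 coefficients.
Solving, T(k) = 2k^4 - 4k³ - 3k² + 3k - 4.
Then T(9) = 9986.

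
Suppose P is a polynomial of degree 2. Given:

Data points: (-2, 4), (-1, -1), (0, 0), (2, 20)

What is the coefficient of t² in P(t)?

Write P(t) = at² + bt + c; the 4 given values yield a linear system in the 3 coefficients.
Solving, P(t) = 3t² + 4t.
The coefficient of t² is 3.

3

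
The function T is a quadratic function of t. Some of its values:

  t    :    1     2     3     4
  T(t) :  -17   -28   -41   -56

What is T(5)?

Write T(t) = at² + bt + c; the 4 given values yield a linear system in the 3 coefficients.
Solving, T(t) = -t² - 8t - 8.
Then T(5) = -73.

-73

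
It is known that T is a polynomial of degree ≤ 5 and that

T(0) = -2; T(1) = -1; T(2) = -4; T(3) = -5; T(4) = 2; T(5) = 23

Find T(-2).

-40

Write T(n) = an^5 + bn^4 + cn³ + dn² + en + p; the 6 given values yield a linear system in the 6 coefficients.
Solving, the top 2 coefficients vanish, and T(n) = n³ - 5n² + 5n - 2.
Then T(-2) = -40.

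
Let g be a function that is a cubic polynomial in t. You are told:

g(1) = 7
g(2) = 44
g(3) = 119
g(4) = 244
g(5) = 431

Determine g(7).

Write g(t) = at³ + bt² + ct + d; the 5 given values yield a linear system in the 4 coefficients.
Solving, g(t) = 2t³ + 7t² + 2t - 4.
Then g(7) = 1039.

1039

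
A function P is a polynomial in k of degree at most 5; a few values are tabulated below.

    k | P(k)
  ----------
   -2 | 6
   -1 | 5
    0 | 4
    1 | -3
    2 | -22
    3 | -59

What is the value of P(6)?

Write P(k) = ak^5 + bk^4 + ck³ + dk² + ek + p; the 6 given values yield a linear system in the 6 coefficients.
Solving, the top 2 coefficients vanish, and P(k) = -k³ - 3k² - 3k + 4.
Then P(6) = -338.

-338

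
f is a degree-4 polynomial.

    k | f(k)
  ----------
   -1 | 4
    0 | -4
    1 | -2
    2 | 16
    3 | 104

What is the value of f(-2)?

Write f(k) = ak^4 + bk³ + ck² + dk + e; the 5 given values yield a linear system in the 5 coefficients.
Solving, f(k) = 2k^4 - 3k³ + 3k² - 4.
Then f(-2) = 64.

64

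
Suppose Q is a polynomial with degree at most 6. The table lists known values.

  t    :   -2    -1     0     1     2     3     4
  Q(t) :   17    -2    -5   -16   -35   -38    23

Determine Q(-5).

Write Q(t) = at^6 + bt^5 + ct^4 + dt³ + et² + pt + q; the 7 given values yield a linear system in the 7 coefficients.
Solving, the top 2 coefficients vanish, and Q(t) = t^4 - 2t³ - 5t² - 5t - 5.
Then Q(-5) = 770.

770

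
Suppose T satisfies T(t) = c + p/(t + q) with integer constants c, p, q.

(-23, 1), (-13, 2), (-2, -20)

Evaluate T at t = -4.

(T(t) − c)(t + q) = p for each data point; the three points give a linear system in c and q, then p follows.
Solving: c = 0, q = 3, p = -20, so T(t) = -20/(t + 3).
Then T(-4) = 0 − 20/(-1) = 20.

20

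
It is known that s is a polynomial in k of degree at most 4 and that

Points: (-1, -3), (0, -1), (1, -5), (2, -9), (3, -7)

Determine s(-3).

-49

First differences: 2, -4, -4, 2. Second differences: -6, 0, 6. Third differences: 6, 6.
Level-3 differences are constant, so s has degree 3.
Fitting a degree-3 polynomial gives s(k) = k³ - 3k² - 2k - 1.
Then s(-3) = -49.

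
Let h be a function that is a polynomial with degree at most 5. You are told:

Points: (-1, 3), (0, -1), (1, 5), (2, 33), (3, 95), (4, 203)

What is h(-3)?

-7

First differences: -4, 6, 28, 62, 108. Second differences: 10, 22, 34, 46. Third differences: 12, 12, 12.
Level-3 differences are constant, so h has degree 3.
Fitting a degree-3 polynomial gives h(x) = 2x³ + 5x² - x - 1.
Then h(-3) = -7.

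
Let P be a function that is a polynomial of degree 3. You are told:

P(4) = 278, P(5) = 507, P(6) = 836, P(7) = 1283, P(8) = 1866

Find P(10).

3512

First differences: 229, 329, 447, 583. Second differences: 100, 118, 136. Third differences: 18, 18.
Level-3 differences are constant, so P has degree 3.
Fitting a degree-3 polynomial gives P(n) = 3n³ + 5n² + n + 2.
Then P(10) = 3512.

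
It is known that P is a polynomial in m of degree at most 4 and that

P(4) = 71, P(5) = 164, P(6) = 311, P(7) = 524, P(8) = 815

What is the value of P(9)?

First differences: 93, 147, 213, 291. Second differences: 54, 66, 78. Third differences: 12, 12.
Level-3 differences are constant, so P has degree 3.
Extending the table by one column gives the next first difference 381, so P(9) = 815 + 381 = 1196.

1196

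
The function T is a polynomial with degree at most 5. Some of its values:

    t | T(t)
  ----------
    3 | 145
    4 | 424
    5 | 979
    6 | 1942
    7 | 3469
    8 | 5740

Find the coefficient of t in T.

5

First differences: 279, 555, 963, 1527, 2271. Second differences: 276, 408, 564, 744. Third differences: 132, 156, 180. Fourth differences: 24, 24.
Level-4 differences are constant, so T has degree 4.
Fitting a degree-4 polynomial gives T(t) = t^4 + 4t³ - 7t² + 5t + 4.
The coefficient of t is 5.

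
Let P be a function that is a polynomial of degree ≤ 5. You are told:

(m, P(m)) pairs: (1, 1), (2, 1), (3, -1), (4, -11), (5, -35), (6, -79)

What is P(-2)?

49

First differences: 0, -2, -10, -24, -44. Second differences: -2, -8, -14, -20. Third differences: -6, -6, -6.
Level-3 differences are constant, so P has degree 3.
Fitting a degree-3 polynomial gives P(m) = -m³ + 5m² - 8m + 5.
Then P(-2) = 49.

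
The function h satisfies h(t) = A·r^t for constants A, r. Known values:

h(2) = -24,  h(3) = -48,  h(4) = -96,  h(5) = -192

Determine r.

Consecutive ratio: -48/(-24) = 2, and -96/(-48) = 2, so r = 2.
Then A·2^2 = -24 gives A = -6, and h(t) = -6·2^t.

2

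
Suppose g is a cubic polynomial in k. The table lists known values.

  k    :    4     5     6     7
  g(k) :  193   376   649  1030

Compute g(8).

1537

Write g(k) = ak³ + bk² + ck + d; the 4 given values yield a linear system in the 4 coefficients.
Solving, g(k) = 3k³ + 1.
Then g(8) = 1537.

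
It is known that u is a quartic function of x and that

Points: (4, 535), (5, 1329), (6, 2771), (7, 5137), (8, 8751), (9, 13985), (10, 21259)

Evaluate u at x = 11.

31041

First differences: 794, 1442, 2366, 3614, 5234, 7274. Second differences: 648, 924, 1248, 1620, 2040. Third differences: 276, 324, 372, 420. Fourth differences: 48, 48, 48.
Level-4 differences are constant, so u has degree 4.
Fitting a degree-4 polynomial gives u(x) = 2x^4 + 2x³ - 8x² + 6x - 1.
Then u(11) = 31041.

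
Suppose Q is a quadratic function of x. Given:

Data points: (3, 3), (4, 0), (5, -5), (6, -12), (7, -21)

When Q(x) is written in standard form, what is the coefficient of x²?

-1

First differences: -3, -5, -7, -9. Second differences: -2, -2, -2.
Level-2 differences are constant, so Q has degree 2.
Fitting a degree-2 polynomial gives Q(x) = -x² + 4x.
The coefficient of x² is -1.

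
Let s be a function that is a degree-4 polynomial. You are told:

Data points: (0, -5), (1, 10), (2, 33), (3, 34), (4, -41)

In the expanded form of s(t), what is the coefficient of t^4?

-1

Write s(t) = at^4 + bt³ + ct² + dt + e; the 5 given values yield a linear system in the 5 coefficients.
Solving, s(t) = -t^4 + t³ + 8t² + 7t - 5.
The coefficient of t^4 is -1.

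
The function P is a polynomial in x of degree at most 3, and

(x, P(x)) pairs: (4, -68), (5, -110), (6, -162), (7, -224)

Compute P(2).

Write P(x) = ax³ + bx² + cx + d; the 4 given values yield a linear system in the 4 coefficients.
Solving, the leading coefficient vanishes, and P(x) = -5x² + 3x.
Then P(2) = -14.

-14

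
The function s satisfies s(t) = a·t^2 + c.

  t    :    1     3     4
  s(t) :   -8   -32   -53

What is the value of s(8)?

-197

From s(1) = -8 and s(3) = -32: 1a + c = -8 and 9a + c = -32.
Subtracting: 8a = -24, so a = -3; then c = -8 − (-3)·1 = -5.
So s(t) = -3t² − 5, and s(8) = -197.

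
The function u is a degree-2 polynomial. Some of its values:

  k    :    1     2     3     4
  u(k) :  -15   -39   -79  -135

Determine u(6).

-295

First differences: -24, -40, -56. Second differences: -16, -16.
Level-2 differences are constant, so u has degree 2.
Fitting a degree-2 polynomial gives u(k) = -8k² - 7.
Then u(6) = -295.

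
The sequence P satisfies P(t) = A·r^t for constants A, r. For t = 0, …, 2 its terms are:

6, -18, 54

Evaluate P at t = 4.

Consecutive ratio: -18/6 = -3, and 54/(-18) = -3, so r = -3.
Then A·(-3)^0 = 6 gives A = 6, and P(t) = 6·(-3)^t.
P(4) = 6·(-3)^4 = 486.

486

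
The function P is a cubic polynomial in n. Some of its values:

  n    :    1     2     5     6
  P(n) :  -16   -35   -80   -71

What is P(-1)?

-8

Write P(n) = an³ + bn² + cn + d; the 4 given values yield a linear system in the 4 coefficients.
Solving, P(n) = n³ - 7n² - 5n - 5.
Then P(-1) = -8.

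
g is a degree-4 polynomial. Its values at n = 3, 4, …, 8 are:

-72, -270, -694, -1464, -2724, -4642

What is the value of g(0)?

First differences: -198, -424, -770, -1260, -1918. Second differences: -226, -346, -490, -658. Third differences: -120, -144, -168. Fourth differences: -24, -24.
Level-4 differences are constant, so g has degree 4.
Fitting a degree-4 polynomial gives g(n) = -n^4 - 2n³ + 8n² - 5n + 6.
Then g(0) = 6.

6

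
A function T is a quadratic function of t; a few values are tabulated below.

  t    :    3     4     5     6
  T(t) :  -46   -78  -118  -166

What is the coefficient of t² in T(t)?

-4

Write T(t) = at² + bt + c; the 4 given values yield a linear system in the 3 coefficients.
Solving, T(t) = -4t² - 4t + 2.
The coefficient of t² is -4.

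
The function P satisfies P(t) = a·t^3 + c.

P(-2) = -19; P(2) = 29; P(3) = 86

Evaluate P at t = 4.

197

From P(-2) = -19 and P(2) = 29: -8a + c = -19 and 8a + c = 29.
Subtracting: 16a = 48, so a = 3; then c = -19 − 3·(-8) = 5.
So P(t) = 3t³ + 5, and P(4) = 197.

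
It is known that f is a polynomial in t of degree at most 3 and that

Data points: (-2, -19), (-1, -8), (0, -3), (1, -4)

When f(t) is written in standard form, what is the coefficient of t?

2

Write f(t) = at³ + bt² + ct + d; the 4 given values yield a linear system in the 4 coefficients.
Solving, the leading coefficient vanishes, and f(t) = -3t² + 2t - 3.
The coefficient of t is 2.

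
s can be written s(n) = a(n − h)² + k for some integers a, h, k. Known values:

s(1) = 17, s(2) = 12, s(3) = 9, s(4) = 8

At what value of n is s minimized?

4

First differences -5, -3, -1; second difference 2 = 2a, so a = 1.
Expanding, the n-coefficient is −2ah = -2h; matching it to the data gives h = 4, and then k = 8.
So s(n) = 1(n − 4)² + 8.
Hence h = 4.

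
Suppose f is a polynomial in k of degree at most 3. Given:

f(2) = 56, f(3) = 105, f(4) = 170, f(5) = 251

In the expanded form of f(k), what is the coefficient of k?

9

First differences: 49, 65, 81. Second differences: 16, 16.
Level-2 differences are constant, so f has degree 2.
Fitting a degree-2 polynomial gives f(k) = 8k² + 9k + 6.
The coefficient of k is 9.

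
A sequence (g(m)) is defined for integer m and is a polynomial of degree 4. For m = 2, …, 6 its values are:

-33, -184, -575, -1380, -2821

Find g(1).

4

Write g(m) = am^4 + bm³ + cm² + dm + e; the 5 given values yield a linear system in the 5 coefficients.
Solving, g(m) = -2m^4 - m³ - m² + 3m + 5.
Then g(1) = 4.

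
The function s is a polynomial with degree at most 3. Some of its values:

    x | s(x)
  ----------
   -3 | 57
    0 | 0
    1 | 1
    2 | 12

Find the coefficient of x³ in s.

0

Write s(x) = ax³ + bx² + cx + d; the 4 given values yield a linear system in the 4 coefficients.
Solving, the leading coefficient vanishes, and s(x) = 5x² - 4x.
The coefficient of x³ is 0.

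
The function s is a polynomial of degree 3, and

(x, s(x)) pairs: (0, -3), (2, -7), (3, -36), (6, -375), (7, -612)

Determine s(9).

-1344

Write s(x) = ax³ + bx² + cx + d; the 5 given values yield a linear system in the 4 coefficients.
Solving, s(x) = -2x³ + x² + 4x - 3.
Then s(9) = -1344.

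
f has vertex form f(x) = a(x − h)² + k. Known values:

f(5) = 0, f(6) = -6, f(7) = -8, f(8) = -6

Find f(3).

First differences -6, -2, 2; second difference 4 = 2a, so a = 2.
Expanding, the x-coefficient is −2ah = -4h; matching it to the data gives h = 7, and then k = -8.
So f(x) = 2(x − 7)² − 8.
f(3) = 2·(-4)² − 8 = 24.

24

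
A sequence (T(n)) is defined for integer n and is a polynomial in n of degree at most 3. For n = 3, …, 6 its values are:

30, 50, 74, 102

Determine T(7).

First differences: 20, 24, 28. Second differences: 4, 4.
Level-2 differences are constant, so T has degree 2.
Fitting a degree-2 polynomial gives T(n) = 2n² + 6n - 6.
Then T(7) = 134.

134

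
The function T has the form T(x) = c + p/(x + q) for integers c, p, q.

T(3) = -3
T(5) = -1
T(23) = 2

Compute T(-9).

(T(x) − c)(x + q) = p for each data point; the three points give a linear system in c and q, then p follows.
Solving: c = 3, q = 1, p = -24, so T(x) = 3 − 24/(x + 1).
Then T(-9) = 3 − 24/(-8) = 6.

6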